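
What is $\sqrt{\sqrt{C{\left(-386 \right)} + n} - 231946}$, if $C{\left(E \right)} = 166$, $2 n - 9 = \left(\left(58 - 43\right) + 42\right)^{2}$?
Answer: $\sqrt{-231946 + \sqrt{1795}} \approx 481.56 i$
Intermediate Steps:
$n = 1629$ ($n = \frac{9}{2} + \frac{\left(\left(58 - 43\right) + 42\right)^{2}}{2} = \frac{9}{2} + \frac{\left(15 + 42\right)^{2}}{2} = \frac{9}{2} + \frac{57^{2}}{2} = \frac{9}{2} + \frac{1}{2} \cdot 3249 = \frac{9}{2} + \frac{3249}{2} = 1629$)
$\sqrt{\sqrt{C{\left(-386 \right)} + n} - 231946} = \sqrt{\sqrt{166 + 1629} - 231946} = \sqrt{\sqrt{1795} - 231946} = \sqrt{-231946 + \sqrt{1795}}$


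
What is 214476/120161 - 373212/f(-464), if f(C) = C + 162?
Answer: 22455149442/18144311 ≈ 1237.6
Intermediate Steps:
f(C) = 162 + C
214476/120161 - 373212/f(-464) = 214476/120161 - 373212/(162 - 464) = 214476*(1/120161) - 373212/(-302) = 214476/120161 - 373212*(-1/302) = 214476/120161 + 186606/151 = 22455149442/18144311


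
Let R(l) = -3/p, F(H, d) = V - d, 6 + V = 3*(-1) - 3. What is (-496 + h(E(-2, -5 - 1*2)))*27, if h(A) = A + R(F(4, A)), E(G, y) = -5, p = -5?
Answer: -67554/5 ≈ -13511.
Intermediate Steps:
V = -12 (V = -6 + (3*(-1) - 3) = -6 + (-3 - 3) = -6 - 6 = -12)
F(H, d) = -12 - d
R(l) = ⅗ (R(l) = -3/(-5) = -3*(-⅕) = ⅗)
h(A) = ⅗ + A (h(A) = A + ⅗ = ⅗ + A)
(-496 + h(E(-2, -5 - 1*2)))*27 = (-496 + (⅗ - 5))*27 = (-496 - 22/5)*27 = -2502/5*27 = -67554/5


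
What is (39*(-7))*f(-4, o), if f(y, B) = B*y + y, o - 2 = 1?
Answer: 4368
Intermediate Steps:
o = 3 (o = 2 + 1 = 3)
f(y, B) = y + B*y
(39*(-7))*f(-4, o) = (39*(-7))*(-4*(1 + 3)) = -(-1092)*4 = -273*(-16) = 4368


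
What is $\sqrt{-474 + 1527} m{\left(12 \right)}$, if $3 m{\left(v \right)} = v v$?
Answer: $432 \sqrt{13} \approx 1557.6$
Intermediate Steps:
$m{\left(v \right)} = \frac{v^{2}}{3}$ ($m{\left(v \right)} = \frac{v v}{3} = \frac{v^{2}}{3}$)
$\sqrt{-474 + 1527} m{\left(12 \right)} = \sqrt{-474 + 1527} \frac{12^{2}}{3} = \sqrt{1053} \cdot \frac{1}{3} \cdot 144 = 9 \sqrt{13} \cdot 48 = 432 \sqrt{13}$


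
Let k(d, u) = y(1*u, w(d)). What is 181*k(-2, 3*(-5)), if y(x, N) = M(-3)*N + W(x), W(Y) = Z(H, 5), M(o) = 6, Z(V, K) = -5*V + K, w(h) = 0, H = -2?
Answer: 2715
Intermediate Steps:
Z(V, K) = K - 5*V
W(Y) = 15 (W(Y) = 5 - 5*(-2) = 5 + 10 = 15)
y(x, N) = 15 + 6*N (y(x, N) = 6*N + 15 = 15 + 6*N)
k(d, u) = 15 (k(d, u) = 15 + 6*0 = 15 + 0 = 15)
181*k(-2, 3*(-5)) = 181*15 = 2715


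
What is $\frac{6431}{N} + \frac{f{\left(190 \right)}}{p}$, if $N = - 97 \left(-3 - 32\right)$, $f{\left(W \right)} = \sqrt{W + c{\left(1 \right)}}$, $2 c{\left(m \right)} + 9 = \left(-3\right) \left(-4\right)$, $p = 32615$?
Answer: $\frac{6431}{3395} + \frac{\sqrt{766}}{65230} \approx 1.8947$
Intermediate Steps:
$c{\left(m \right)} = \frac{3}{2}$ ($c{\left(m \right)} = - \frac{9}{2} + \frac{\left(-3\right) \left(-4\right)}{2} = - \frac{9}{2} + \frac{1}{2} \cdot 12 = - \frac{9}{2} + 6 = \frac{3}{2}$)
$f{\left(W \right)} = \sqrt{\frac{3}{2} + W}$ ($f{\left(W \right)} = \sqrt{W + \frac{3}{2}} = \sqrt{\frac{3}{2} + W}$)
$N = 3395$ ($N = \left(-97\right) \left(-35\right) = 3395$)
$\frac{6431}{N} + \frac{f{\left(190 \right)}}{p} = \frac{6431}{3395} + \frac{\frac{1}{2} \sqrt{6 + 4 \cdot 190}}{32615} = 6431 \cdot \frac{1}{3395} + \frac{\sqrt{6 + 760}}{2} \cdot \frac{1}{32615} = \frac{6431}{3395} + \frac{\sqrt{766}}{2} \cdot \frac{1}{32615} = \frac{6431}{3395} + \frac{\sqrt{766}}{65230}$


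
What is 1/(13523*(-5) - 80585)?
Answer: -1/148200 ≈ -6.7476e-6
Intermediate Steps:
1/(13523*(-5) - 80585) = 1/(-67615 - 80585) = 1/(-148200) = -1/148200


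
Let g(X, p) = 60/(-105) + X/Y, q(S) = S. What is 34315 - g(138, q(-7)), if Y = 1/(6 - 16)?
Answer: 249869/7 ≈ 35696.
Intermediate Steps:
Y = -⅒ (Y = 1/(-10) = -⅒ ≈ -0.10000)
g(X, p) = -4/7 - 10*X (g(X, p) = 60/(-105) + X/(-⅒) = 60*(-1/105) + X*(-10) = -4/7 - 10*X)
34315 - g(138, q(-7)) = 34315 - (-4/7 - 10*138) = 34315 - (-4/7 - 1380) = 34315 - 1*(-9664/7) = 34315 + 9664/7 = 249869/7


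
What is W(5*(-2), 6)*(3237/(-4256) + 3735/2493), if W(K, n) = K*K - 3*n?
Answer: 35653231/589456 ≈ 60.485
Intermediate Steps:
W(K, n) = K² - 3*n
W(5*(-2), 6)*(3237/(-4256) + 3735/2493) = ((5*(-2))² - 3*6)*(3237/(-4256) + 3735/2493) = ((-10)² - 18)*(3237*(-1/4256) + 3735*(1/2493)) = (100 - 18)*(-3237/4256 + 415/277) = 82*(869591/1178912) = 35653231/589456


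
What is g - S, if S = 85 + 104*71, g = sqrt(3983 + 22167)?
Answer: -7469 + 5*sqrt(1046) ≈ -7307.3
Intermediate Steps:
g = 5*sqrt(1046) (g = sqrt(26150) = 5*sqrt(1046) ≈ 161.71)
S = 7469 (S = 85 + 7384 = 7469)
g - S = 5*sqrt(1046) - 1*7469 = 5*sqrt(1046) - 7469 = -7469 + 5*sqrt(1046)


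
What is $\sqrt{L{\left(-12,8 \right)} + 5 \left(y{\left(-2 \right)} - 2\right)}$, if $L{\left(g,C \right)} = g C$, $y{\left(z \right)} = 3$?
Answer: $i \sqrt{91} \approx 9.5394 i$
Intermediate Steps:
$L{\left(g,C \right)} = C g$
$\sqrt{L{\left(-12,8 \right)} + 5 \left(y{\left(-2 \right)} - 2\right)} = \sqrt{8 \left(-12\right) + 5 \left(3 - 2\right)} = \sqrt{-96 + 5 \cdot 1} = \sqrt{-96 + 5} = \sqrt{-91} = i \sqrt{91}$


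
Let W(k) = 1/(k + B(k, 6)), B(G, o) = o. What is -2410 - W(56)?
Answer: -149421/62 ≈ -2410.0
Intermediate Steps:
W(k) = 1/(6 + k) (W(k) = 1/(k + 6) = 1/(6 + k))
-2410 - W(56) = -2410 - 1/(6 + 56) = -2410 - 1/62 = -149421/62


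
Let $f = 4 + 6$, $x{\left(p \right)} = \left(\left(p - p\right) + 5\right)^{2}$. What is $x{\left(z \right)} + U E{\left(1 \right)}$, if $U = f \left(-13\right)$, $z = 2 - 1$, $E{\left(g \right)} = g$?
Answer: $-105$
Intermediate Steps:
$z = 1$ ($z = 2 - 1 = 1$)
$x{\left(p \right)} = 25$ ($x{\left(p \right)} = \left(0 + 5\right)^{2} = 5^{2} = 25$)
$f = 10$
$U = -130$ ($U = 10 \left(-13\right) = -130$)
$x{\left(z \right)} + U E{\left(1 \right)} = 25 - 130 = -105$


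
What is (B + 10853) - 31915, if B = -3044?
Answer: -24106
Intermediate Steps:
(B + 10853) - 31915 = (-3044 + 10853) - 31915 = 7809 - 31915 = -24106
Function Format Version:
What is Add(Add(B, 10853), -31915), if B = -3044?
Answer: -24106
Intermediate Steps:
Add(Add(B, 10853), -31915) = Add(Add(-3044, 10853), -31915) = Add(7809, -31915) = -24106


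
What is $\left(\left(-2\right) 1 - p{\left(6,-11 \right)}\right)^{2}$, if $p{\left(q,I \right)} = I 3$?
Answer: $961$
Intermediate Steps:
$p{\left(q,I \right)} = 3 I$
$\left(\left(-2\right) 1 - p{\left(6,-11 \right)}\right)^{2} = \left(\left(-2\right) 1 - 3 \left(-11\right)\right)^{2} = \left(-2 - -33\right)^{2} = \left(-2 + 33\right)^{2} = 31^{2} = 961$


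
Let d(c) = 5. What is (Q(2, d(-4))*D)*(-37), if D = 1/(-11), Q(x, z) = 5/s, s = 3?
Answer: 185/33 ≈ 5.6061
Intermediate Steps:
Q(x, z) = 5/3
D = -1/11 ≈ -0.090909
(Q(2, d(-4))*D)*(-37) = ((5/3)*(-1/11))*(-37) = -5/33*(-37) = 185/33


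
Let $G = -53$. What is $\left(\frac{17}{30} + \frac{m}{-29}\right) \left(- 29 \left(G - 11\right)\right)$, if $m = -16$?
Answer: $\frac{31136}{15} \approx 2075.7$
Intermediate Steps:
$\left(\frac{17}{30} + \frac{m}{-29}\right) \left(- 29 \left(G - 11\right)\right) = \left(\frac{17}{30} - \frac{16}{-29}\right) \left(- 29 \left(-53 - 11\right)\right) = \left(17 \cdot \frac{1}{30} - - \frac{16}{29}\right) \left(- 29 \left(-53 - 11\right)\right) = \left(\frac{17}{30} + \frac{16}{29}\right) \left(- 29 \left(-53 - 11\right)\right) = \frac{973 \left(\left(-29\right) \left(-64\right)\right)}{870} = \frac{973}{870} \cdot 1856 = \frac{31136}{15}$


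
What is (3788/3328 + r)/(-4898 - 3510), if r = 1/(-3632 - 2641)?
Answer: -5939699/43882495488 ≈ -0.00013535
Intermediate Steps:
r = -1/6273 (r = 1/(-6273) = -1/6273 ≈ -0.00015941)
(3788/3328 + r)/(-4898 - 3510) = (3788/3328 - 1/6273)/(-4898 - 3510) = (3788*(1/3328) - 1/6273)/(-8408) = (947/832 - 1/6273)*(-1/8408) = (5939699/5219136)*(-1/8408) = -5939699/43882495488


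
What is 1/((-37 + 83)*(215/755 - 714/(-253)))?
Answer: 1661/237386 ≈ 0.0069970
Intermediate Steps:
1/((-37 + 83)*(215/755 - 714/(-253))) = 1/(46*(215*(1/755) - 714*(-1/253))) = 1/(46*(43/151 + 714/253)) = 1/(46*(118693/38203)) = 1/(237386/1661) = 1661/237386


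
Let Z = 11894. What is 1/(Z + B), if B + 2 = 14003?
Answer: 1/25895 ≈ 3.8617e-5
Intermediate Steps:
B = 14001 (B = -2 + 14003 = 14001)
1/(Z + B) = 1/(11894 + 14001) = 1/25895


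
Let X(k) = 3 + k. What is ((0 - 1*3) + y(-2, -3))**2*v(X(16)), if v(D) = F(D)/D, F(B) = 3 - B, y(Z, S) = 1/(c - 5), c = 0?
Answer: -4096/475 ≈ -8.6232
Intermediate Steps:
y(Z, S) = -1/5 (y(Z, S) = 1/(0 - 5) = 1/(-5) = -1/5)
v(D) = (3 - D)/D
((0 - 1*3) + y(-2, -3))**2*v(X(16)) = ((0 - 1*3) - 1/5)**2*((3 - (3 + 16))/(3 + 16)) = ((0 - 3) - 1/5)**2*((3 - 1*19)/19) = (-3 - 1/5)**2*((3 - 19)/19) = (-16/5)**2*((1/19)*(-16)) = (256/25)*(-16/19) = -4096/475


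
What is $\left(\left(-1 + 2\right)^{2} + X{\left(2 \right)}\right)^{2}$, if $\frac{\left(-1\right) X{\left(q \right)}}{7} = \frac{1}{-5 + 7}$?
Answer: $\frac{25}{4} \approx 6.25$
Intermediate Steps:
$X{\left(q \right)} = - \frac{7}{2}$ ($X{\left(q \right)} = - \frac{7}{-5 + 7} = - \frac{7}{2}$)
$\left(\left(-1 + 2\right)^{2} + X{\left(2 \right)}\right)^{2} = \left(\left(-1 + 2\right)^{2} - \frac{7}{2}\right)^{2} = \left(1^{2} - \frac{7}{2}\right)^{2} = \left(1 - \frac{7}{2}\right)^{2} = \left(- \frac{5}{2}\right)^{2} = \frac{25}{4}$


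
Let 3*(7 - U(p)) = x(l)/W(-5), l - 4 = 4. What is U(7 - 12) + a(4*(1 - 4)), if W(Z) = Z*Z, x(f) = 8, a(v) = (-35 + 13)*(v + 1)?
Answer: 18667/75 ≈ 248.89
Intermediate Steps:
a(v) = -22 - 22*v (a(v) = -22*(1 + v) = -22 - 22*v)
l = 8 (l = 4 + 4 = 8)
W(Z) = Z²
U(p) = 517/75 (U(p) = 7 - 8/(3*((-5)²)) = 7 - 8/(3*25) = 7 - ⅓*8/25 = 7 - 8/75 = 517/75)
U(7 - 12) + a(4*(1 - 4)) = 517/75 + (-22 - 88*(1 - 4)) = 517/75 + (-22 - 88*(-3)) = 517/75 + (-22 - 22*(-12)) = 517/75 + (-22 + 264) = 517/75 + 242 = 18667/75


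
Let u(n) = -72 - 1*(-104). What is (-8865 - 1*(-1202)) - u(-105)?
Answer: -7695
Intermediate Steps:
u(n) = 32 (u(n) = -72 + 104 = 32)
(-8865 - 1*(-1202)) - u(-105) = (-8865 - 1*(-1202)) - 1*32 = (-8865 + 1202) - 32 = -7663 - 32 = -7695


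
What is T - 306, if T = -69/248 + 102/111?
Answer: -2801977/9176 ≈ -305.36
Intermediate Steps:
T = 5879/9176 (T = -69*1/248 + 102*(1/111) = -69/248 + 34/37 = 5879/9176 ≈ 0.64069)
T - 306 = 5879/9176 - 306 = -2801977/9176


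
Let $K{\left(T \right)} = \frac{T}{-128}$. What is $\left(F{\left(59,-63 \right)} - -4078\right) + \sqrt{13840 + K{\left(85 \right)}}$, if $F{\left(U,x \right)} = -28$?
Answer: $4050 + \frac{\sqrt{3542870}}{16} \approx 4167.6$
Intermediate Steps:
$K{\left(T \right)} = - \frac{T}{128}$ ($K{\left(T \right)} = T \left(- \frac{1}{128}\right) = - \frac{T}{128}$)
$\left(F{\left(59,-63 \right)} - -4078\right) + \sqrt{13840 + K{\left(85 \right)}} = \left(-28 - -4078\right) + \sqrt{13840 - \frac{85}{128}} = \left(-28 + \left(-10090 + 14168\right)\right) + \sqrt{13840 - \frac{85}{128}} = \left(-28 + 4078\right) + \sqrt{\frac{1771435}{128}} = 4050 + \frac{\sqrt{3542870}}{16}$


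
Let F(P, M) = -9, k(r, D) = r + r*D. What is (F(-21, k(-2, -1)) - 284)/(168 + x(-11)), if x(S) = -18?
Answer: -293/150 ≈ -1.9533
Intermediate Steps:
k(r, D) = r + D*r
(F(-21, k(-2, -1)) - 284)/(168 + x(-11)) = (-9 - 284)/(168 - 18) = -293/150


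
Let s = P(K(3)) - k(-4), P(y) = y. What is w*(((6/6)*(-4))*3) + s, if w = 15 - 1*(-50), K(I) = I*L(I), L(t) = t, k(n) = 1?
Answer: -772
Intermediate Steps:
K(I) = I**2 (K(I) = I*I = I**2)
w = 65 (w = 15 + 50 = 65)
s = 8 (s = 3**2 - 1*1 = 9 - 1 = 8)
w*(((6/6)*(-4))*3) + s = 65*(((6/6)*(-4))*3) + 8 = 65*(((6*(1/6))*(-4))*3) + 8 = 65*((1*(-4))*3) + 8 = 65*(-4*3) + 8 = 65*(-12) + 8 = -780 + 8 = -772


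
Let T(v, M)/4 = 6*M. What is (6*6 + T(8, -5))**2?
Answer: 7056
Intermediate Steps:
T(v, M) = 24*M (T(v, M) = 4*(6*M) = 24*M)
(6*6 + T(8, -5))**2 = (6*6 + 24*(-5))**2 = (36 - 120)**2 = (-84)**2 = 7056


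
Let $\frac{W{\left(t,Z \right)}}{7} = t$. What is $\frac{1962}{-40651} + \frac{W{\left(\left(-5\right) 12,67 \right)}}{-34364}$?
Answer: $- \frac{12587187}{349232741} \approx -0.036042$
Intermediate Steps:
$W{\left(t,Z \right)} = 7 t$
$\frac{1962}{-40651} + \frac{W{\left(\left(-5\right) 12,67 \right)}}{-34364} = \frac{1962}{-40651} + \frac{7 \left(\left(-5\right) 12\right)}{-34364} = 1962 \left(- \frac{1}{40651}\right) + 7 \left(-60\right) \left(- \frac{1}{34364}\right) = - \frac{1962}{40651} - - \frac{105}{8591} = - \frac{1962}{40651} + \frac{105}{8591} = - \frac{12587187}{349232741}$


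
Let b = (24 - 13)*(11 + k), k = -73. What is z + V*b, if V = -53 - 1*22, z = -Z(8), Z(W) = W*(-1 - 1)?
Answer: 51166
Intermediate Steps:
Z(W) = -2*W (Z(W) = W*(-2) = -2*W)
z = 16 (z = -(-2)*8 = -1*(-16) = 16)
b = -682 (b = (24 - 13)*(11 - 73) = 11*(-62) = -682)
V = -75 (V = -53 - 22 = -75)
z + V*b = 16 - 75*(-682) = 16 + 51150 = 51166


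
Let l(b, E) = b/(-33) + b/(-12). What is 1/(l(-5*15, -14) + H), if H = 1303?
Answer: 44/57707 ≈ 0.00076247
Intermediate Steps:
l(b, E) = -5*b/44 (l(b, E) = b*(-1/33) + b*(-1/12) = -b/33 - b/12 = -5*b/44)
1/(l(-5*15, -14) + H) = 1/(-(-25)*15/44 + 1303) = 1/(-5/44*(-75) + 1303) = 1/(375/44 + 1303) = 1/(57707/44) = 44/57707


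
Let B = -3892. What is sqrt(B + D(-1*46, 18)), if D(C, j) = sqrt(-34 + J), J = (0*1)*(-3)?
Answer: sqrt(-3892 + I*sqrt(34)) ≈ 0.0467 + 62.386*I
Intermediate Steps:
J = 0 (J = 0*(-3) = 0)
D(C, j) = I*sqrt(34) (D(C, j) = sqrt(-34 + 0) = sqrt(-34) = I*sqrt(34))
sqrt(B + D(-1*46, 18)) = sqrt(-3892 + I*sqrt(34))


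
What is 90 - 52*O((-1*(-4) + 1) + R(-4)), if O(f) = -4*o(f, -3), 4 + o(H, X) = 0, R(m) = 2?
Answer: -742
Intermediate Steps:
o(H, X) = -4 (o(H, X) = -4 + 0 = -4)
O(f) = 16 (O(f) = -4*(-4) = 16)
90 - 52*O((-1*(-4) + 1) + R(-4)) = 90 - 52*16 = 90 - 832 = -742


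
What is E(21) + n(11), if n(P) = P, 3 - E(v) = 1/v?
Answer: 293/21 ≈ 13.952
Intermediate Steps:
E(v) = 3 - 1/v
E(21) + n(11) = (3 - 1/21) + 11 = 62/21 + 11 = 293/21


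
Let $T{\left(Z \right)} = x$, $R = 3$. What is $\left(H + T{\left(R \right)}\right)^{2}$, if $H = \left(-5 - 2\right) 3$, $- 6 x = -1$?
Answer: $\frac{15625}{36} \approx 434.03$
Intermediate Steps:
$x = \frac{1}{6}$ ($x = \left(- \frac{1}{6}\right) \left(-1\right) = \frac{1}{6} \approx 0.16667$)
$T{\left(Z \right)} = \frac{1}{6}$
$H = -21$ ($H = \left(-7\right) 3 = -21$)
$\left(H + T{\left(R \right)}\right)^{2} = \left(-21 + \frac{1}{6}\right)^{2} = \left(- \frac{125}{6}\right)^{2} = \frac{15625}{36}$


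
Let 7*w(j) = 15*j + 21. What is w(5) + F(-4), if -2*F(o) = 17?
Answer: 73/14 ≈ 5.2143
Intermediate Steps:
F(o) = -17/2 (F(o) = -½*17 = -17/2)
w(j) = 3 + 15*j/7 (w(j) = (15*j + 21)/7 = (21 + 15*j)/7 = 3 + 15*j/7)
w(5) + F(-4) = (3 + (15/7)*5) - 17/2 = (3 + 75/7) - 17/2 = 96/7 - 17/2 = 73/14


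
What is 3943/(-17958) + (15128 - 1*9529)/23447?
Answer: 8095321/421061226 ≈ 0.019226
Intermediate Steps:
3943/(-17958) + (15128 - 1*9529)/23447 = 3943*(-1/17958) + (15128 - 9529)*(1/23447) = -3943/17958 + 5599*(1/23447) = -3943/17958 + 5599/23447 = 8095321/421061226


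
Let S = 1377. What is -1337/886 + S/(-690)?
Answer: -178546/50945 ≈ -3.5047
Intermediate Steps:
-1337/886 + S/(-690) = -1337/886 + 1377/(-690) = -1337*1/886 + 1377*(-1/690) = -1337/886 - 459/230 = -178546/50945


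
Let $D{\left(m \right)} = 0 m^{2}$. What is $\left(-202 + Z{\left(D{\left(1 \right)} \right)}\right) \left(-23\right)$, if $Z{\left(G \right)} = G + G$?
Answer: $4646$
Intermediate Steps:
$D{\left(m \right)} = 0$
$Z{\left(G \right)} = 2 G$
$\left(-202 + Z{\left(D{\left(1 \right)} \right)}\right) \left(-23\right) = \left(-202 + 2 \cdot 0\right) \left(-23\right) = \left(-202 + 0\right) \left(-23\right) = \left(-202\right) \left(-23\right) = 4646$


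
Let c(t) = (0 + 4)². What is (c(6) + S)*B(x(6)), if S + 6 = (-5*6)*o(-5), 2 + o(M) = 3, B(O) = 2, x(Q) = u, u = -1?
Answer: -40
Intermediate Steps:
x(Q) = -1
o(M) = 1 (o(M) = -2 + 3 = 1)
S = -36 (S = -6 - 5*6*1 = -6 - 30*1 = -6 - 30 = -36)
c(t) = 16 (c(t) = 4² = 16)
(c(6) + S)*B(x(6)) = (16 - 36)*2 = -20*2 = -40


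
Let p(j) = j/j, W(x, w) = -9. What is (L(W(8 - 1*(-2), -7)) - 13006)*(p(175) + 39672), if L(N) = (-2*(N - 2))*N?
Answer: -523842292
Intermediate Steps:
p(j) = 1
L(N) = N*(4 - 2*N) (L(N) = (-2*(-2 + N))*N = (4 - 2*N)*N = N*(4 - 2*N))
(L(W(8 - 1*(-2), -7)) - 13006)*(p(175) + 39672) = (2*(-9)*(2 - 1*(-9)) - 13006)*(1 + 39672) = (2*(-9)*(2 + 9) - 13006)*39673 = (2*(-9)*11 - 13006)*39673 = (-198 - 13006)*39673 = -13204*39673 = -523842292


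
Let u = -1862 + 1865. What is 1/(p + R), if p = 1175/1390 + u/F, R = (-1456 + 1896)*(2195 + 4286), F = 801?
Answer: 74226/211665893663 ≈ 3.5068e-7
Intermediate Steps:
u = 3
R = 2851640 (R = 440*6481 = 2851640)
p = 63023/74226 (p = 1175/1390 + 3/801 = 1175*(1/1390) + 3*(1/801) = 235/278 + 1/267 = 63023/74226 ≈ 0.84907)
1/(p + R) = 1/(63023/74226 + 2851640) = 1/(211665893663/74226) = 74226/211665893663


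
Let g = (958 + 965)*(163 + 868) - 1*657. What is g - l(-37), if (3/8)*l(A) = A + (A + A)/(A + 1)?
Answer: 53515328/27 ≈ 1.9821e+6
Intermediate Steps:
l(A) = 8*A/3 + 16*A/(3*(1 + A)) (l(A) = 8*(A + (A + A)/(A + 1))/3 = 8*(A + (2*A)/(1 + A))/3 = 8*(A + 2*A/(1 + A))/3 = 8*A/3 + 16*A/(3*(1 + A)))
g = 1981956 (g = 1923*1031 - 657 = 1982613 - 657 = 1981956)
g - l(-37) = 1981956 - 8*(-37)*(3 - 37)/(3*(1 - 37)) = 1981956 - 8*(-37)*(-34)/(3*(-36)) = 1981956 - 8*(-37)*(-1)*(-34)/(3*36) = 1981956 - 1*(-2516/27) = 1981956 + 2516/27 = 53515328/27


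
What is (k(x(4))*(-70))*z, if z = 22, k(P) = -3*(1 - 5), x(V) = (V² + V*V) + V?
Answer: -18480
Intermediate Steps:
x(V) = V + 2*V² (x(V) = (V² + V²) + V = 2*V² + V = V + 2*V²)
k(P) = 12 (k(P) = -3*(-4) = 12)
(k(x(4))*(-70))*z = (12*(-70))*22 = -840*22 = -18480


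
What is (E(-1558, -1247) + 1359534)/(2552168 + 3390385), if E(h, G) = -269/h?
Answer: 2118154241/9258497574 ≈ 0.22878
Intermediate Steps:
(E(-1558, -1247) + 1359534)/(2552168 + 3390385) = (-269/(-1558) + 1359534)/(2552168 + 3390385) = (-269*(-1/1558) + 1359534)/5942553 = (269/1558 + 1359534)*(1/5942553) = (2118154241/1558)*(1/5942553) = 2118154241/9258497574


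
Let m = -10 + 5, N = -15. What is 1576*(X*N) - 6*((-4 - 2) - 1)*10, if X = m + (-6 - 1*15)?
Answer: 615060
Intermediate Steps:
m = -5
X = -26 (X = -5 + (-6 - 1*15) = -5 + (-6 - 15) = -5 - 21 = -26)
1576*(X*N) - 6*((-4 - 2) - 1)*10 = 1576*(-26*(-15)) - 6*((-4 - 2) - 1)*10 = 1576*390 - 6*(-6 - 1)*10 = 614640 - 6*(-7)*10 = 614640 + 42*10 = 614640 + 420 = 615060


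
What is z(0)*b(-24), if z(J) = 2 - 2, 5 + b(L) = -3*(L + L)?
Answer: 0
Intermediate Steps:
b(L) = -5 - 6*L (b(L) = -5 - 3*(L + L) = -5 - 6*L)
z(J) = 0
z(0)*b(-24) = 0*(-5 - 6*(-24)) = 0*(-5 + 144) = 0*139 = 0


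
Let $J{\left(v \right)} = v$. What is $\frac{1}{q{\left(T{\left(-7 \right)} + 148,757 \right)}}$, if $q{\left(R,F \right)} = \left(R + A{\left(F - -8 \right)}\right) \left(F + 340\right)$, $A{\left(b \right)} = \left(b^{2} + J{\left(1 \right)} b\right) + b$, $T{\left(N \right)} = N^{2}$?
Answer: $\frac{1}{643886344} \approx 1.5531 \cdot 10^{-9}$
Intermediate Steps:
$A{\left(b \right)} = b^{2} + 2 b$ ($A{\left(b \right)} = \left(b^{2} + 1 b\right) + b = \left(b^{2} + b\right) + b = \left(b + b^{2}\right) + b = b^{2} + 2 b$)
$q{\left(R,F \right)} = \left(340 + F\right) \left(R + \left(8 + F\right) \left(10 + F\right)\right)$ ($q{\left(R,F \right)} = \left(R + \left(F - -8\right) \left(2 + \left(F - -8\right)\right)\right) \left(F + 340\right) = \left(R + \left(F + 8\right) \left(2 + \left(F + 8\right)\right)\right) \left(340 + F\right) = \left(R + \left(8 + F\right) \left(2 + \left(8 + F\right)\right)\right) \left(340 + F\right) = \left(R + \left(8 + F\right) \left(10 + F\right)\right) \left(340 + F\right) = \left(340 + F\right) \left(R + \left(8 + F\right) \left(10 + F\right)\right)$)
$\frac{1}{q{\left(T{\left(-7 \right)} + 148,757 \right)}} = \frac{1}{27200 + 757^{3} + 340 \left(\left(-7\right)^{2} + 148\right) + 358 \cdot 757^{2} + 6200 \cdot 757 + 757 \left(\left(-7\right)^{2} + 148\right)} = \frac{1}{27200 + 433798093 + 340 \left(49 + 148\right) + 358 \cdot 573049 + 4693400 + 757 \left(49 + 148\right)} = \frac{1}{27200 + 433798093 + 340 \cdot 197 + 205151542 + 4693400 + 757 \cdot 197} = \frac{1}{27200 + 433798093 + 66980 + 205151542 + 4693400 + 149129} = \frac{1}{643886344}$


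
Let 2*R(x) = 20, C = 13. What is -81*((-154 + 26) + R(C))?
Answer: 9558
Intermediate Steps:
R(x) = 10 (R(x) = (½)*20 = 10)
-81*((-154 + 26) + R(C)) = -81*((-154 + 26) + 10) = -81*(-128 + 10) = -81*(-118) = 9558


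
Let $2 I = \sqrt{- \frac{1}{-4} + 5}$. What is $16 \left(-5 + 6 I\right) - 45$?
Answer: $-125 + 24 \sqrt{21} \approx -15.018$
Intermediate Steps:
$I = \frac{\sqrt{21}}{4}$ ($I = \frac{\sqrt{- \frac{1}{-4} + 5}}{2} = \frac{\sqrt{\left(-1\right) \left(- \frac{1}{4}\right) + 5}}{2} = \frac{\sqrt{\frac{1}{4} + 5}}{2} = \frac{\sqrt{\frac{21}{4}}}{2} = \frac{\frac{1}{2} \sqrt{21}}{2} = \frac{\sqrt{21}}{4} \approx 1.1456$)
$16 \left(-5 + 6 I\right) - 45 = 16 \left(-5 + 6 \frac{\sqrt{21}}{4}\right) - 45 = 16 \left(-5 + \frac{3 \sqrt{21}}{2}\right) - 45 = \left(-80 + 24 \sqrt{21}\right) - 45 = -125 + 24 \sqrt{21}$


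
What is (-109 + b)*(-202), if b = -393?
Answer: 101404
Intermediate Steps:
(-109 + b)*(-202) = (-109 - 393)*(-202) = -502*(-202) = 101404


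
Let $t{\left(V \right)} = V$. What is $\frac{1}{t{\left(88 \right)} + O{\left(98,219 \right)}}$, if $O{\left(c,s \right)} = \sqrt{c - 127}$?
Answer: $\frac{88}{7773} - \frac{i \sqrt{29}}{7773} \approx 0.011321 - 0.0006928 i$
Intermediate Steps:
$O{\left(c,s \right)} = \sqrt{-127 + c}$
$\frac{1}{t{\left(88 \right)} + O{\left(98,219 \right)}} = \frac{1}{88 + \sqrt{-127 + 98}} = \frac{1}{88 + \sqrt{-29}} = \frac{1}{88 + i \sqrt{29}}$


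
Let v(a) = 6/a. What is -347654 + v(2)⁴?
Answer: -347573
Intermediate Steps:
-347654 + v(2)⁴ = -347654 + (6/2)⁴ = -347654 + (6*(½))⁴ = -347654 + 3⁴ = -347654 + 81 = -347573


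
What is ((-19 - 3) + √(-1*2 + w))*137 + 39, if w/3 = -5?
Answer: -2975 + 137*I*√17 ≈ -2975.0 + 564.87*I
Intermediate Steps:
w = -15 (w = 3*(-5) = -15)
((-19 - 3) + √(-1*2 + w))*137 + 39 = ((-19 - 3) + √(-1*2 - 15))*137 + 39 = (-22 + √(-2 - 15))*137 + 39 = (-22 + √(-17))*137 + 39 = (-22 + I*√17)*137 + 39 = (-3014 + 137*I*√17) + 39 = -2975 + 137*I*√17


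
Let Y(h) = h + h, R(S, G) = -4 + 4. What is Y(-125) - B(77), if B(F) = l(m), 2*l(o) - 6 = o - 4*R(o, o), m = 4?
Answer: -255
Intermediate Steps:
R(S, G) = 0
Y(h) = 2*h
l(o) = 3 + o/2 (l(o) = 3 + (o - 4*0)/2 = 3 + (o + 0)/2 = 3 + o/2)
B(F) = 5 (B(F) = 3 + (½)*4 = 3 + 2 = 5)
Y(-125) - B(77) = 2*(-125) - 1*5 = -250 - 5 = -255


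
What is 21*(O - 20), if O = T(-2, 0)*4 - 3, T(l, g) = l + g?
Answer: -651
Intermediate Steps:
T(l, g) = g + l
O = -11 (O = (0 - 2)*4 - 3 = -2*4 - 3 = -8 - 3 = -11)
21*(O - 20) = 21*(-11 - 20) = 21*(-31) = -651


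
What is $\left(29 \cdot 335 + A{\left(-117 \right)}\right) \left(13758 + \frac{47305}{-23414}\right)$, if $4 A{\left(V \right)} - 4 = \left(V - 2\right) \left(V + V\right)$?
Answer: $\frac{10743062020985}{46828} \approx 2.2942 \cdot 10^{8}$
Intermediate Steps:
$A{\left(V \right)} = 1 + \frac{V \left(-2 + V\right)}{2}$ ($A{\left(V \right)} = 1 + \frac{\left(V - 2\right) \left(V + V\right)}{4} = 1 + \frac{\left(-2 + V\right) 2 V}{4} = 1 + \frac{2 V \left(-2 + V\right)}{4} = 1 + \frac{V \left(-2 + V\right)}{2}$)
$\left(29 \cdot 335 + A{\left(-117 \right)}\right) \left(13758 + \frac{47305}{-23414}\right) = \left(29 \cdot 335 + \left(1 + \frac{\left(-117\right)^{2}}{2} - -117\right)\right) \left(13758 + \frac{47305}{-23414}\right) = \left(9715 + \left(1 + \frac{1}{2} \cdot 13689 + 117\right)\right) \left(13758 + 47305 \left(- \frac{1}{23414}\right)\right) = \left(9715 + \left(1 + \frac{13689}{2} + 117\right)\right) \left(13758 - \frac{47305}{23414}\right) = \left(9715 + \frac{13925}{2}\right) \frac{322082507}{23414} = \frac{33355}{2} \cdot \frac{322082507}{23414} = \frac{10743062020985}{46828}$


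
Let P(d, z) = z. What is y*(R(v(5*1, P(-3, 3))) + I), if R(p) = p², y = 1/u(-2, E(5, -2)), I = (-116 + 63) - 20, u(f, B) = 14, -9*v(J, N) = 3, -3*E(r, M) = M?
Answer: -328/63 ≈ -5.2064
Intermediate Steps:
E(r, M) = -M/3
v(J, N) = -⅓ (v(J, N) = -⅑*3 = -⅓)
I = -73 (I = -53 - 20 = -73)
y = 1/14 ≈ 0.071429
y*(R(v(5*1, P(-3, 3))) + I) = ((-⅓)² - 73)/14 = (⅑ - 73)/14 = (1/14)*(-656/9) = -328/63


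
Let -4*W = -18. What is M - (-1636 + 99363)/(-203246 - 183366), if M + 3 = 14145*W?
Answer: 24607758221/386612 ≈ 63650.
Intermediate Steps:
W = 9/2 (W = -1/4*(-18) = 9/2 ≈ 4.5000)
M = 127299/2 (M = -3 + 14145*(9/2) = -3 + 127305/2 = 127299/2 ≈ 63650.)
M - (-1636 + 99363)/(-203246 - 183366) = 127299/2 - (-1636 + 99363)/(-203246 - 183366) = 127299/2 - 97727/(-386612) = 127299/2 - 97727*(-1)/386612 = 127299/2 - 1*(-97727/386612) = 127299/2 + 97727/386612 = 24607758221/386612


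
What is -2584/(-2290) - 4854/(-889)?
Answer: 6706418/1017905 ≈ 6.5885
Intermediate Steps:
-2584/(-2290) - 4854/(-889) = -2584*(-1/2290) - 4854*(-1/889) = 1292/1145 + 4854/889 = 6706418/1017905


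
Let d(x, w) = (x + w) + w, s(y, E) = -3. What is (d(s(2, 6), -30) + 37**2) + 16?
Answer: 1322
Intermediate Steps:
d(x, w) = x + 2*w (d(x, w) = (w + x) + w = x + 2*w)
(d(s(2, 6), -30) + 37**2) + 16 = ((-3 + 2*(-30)) + 37**2) + 16 = ((-3 - 60) + 1369) + 16 = (-63 + 1369) + 16 = 1306 + 16 = 1322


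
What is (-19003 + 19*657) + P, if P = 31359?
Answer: 24839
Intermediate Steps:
(-19003 + 19*657) + P = (-19003 + 19*657) + 31359 = (-19003 + 12483) + 31359 = -6520 + 31359 = 24839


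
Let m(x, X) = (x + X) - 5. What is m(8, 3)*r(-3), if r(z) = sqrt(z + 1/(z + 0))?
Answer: 2*I*sqrt(30) ≈ 10.954*I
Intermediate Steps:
m(x, X) = -5 + X + x (m(x, X) = (X + x) - 5 = -5 + X + x)
r(z) = sqrt(z + 1/z)
m(8, 3)*r(-3) = (-5 + 3 + 8)*sqrt(-3 + 1/(-3)) = 6*sqrt(-3 - 1/3) = 6*sqrt(-10/3) = 6*(I*sqrt(30)/3) = 2*I*sqrt(30)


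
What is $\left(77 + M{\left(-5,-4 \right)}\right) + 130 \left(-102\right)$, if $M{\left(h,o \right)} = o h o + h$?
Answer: $-13268$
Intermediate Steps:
$M{\left(h,o \right)} = h + h o^{2}$ ($M{\left(h,o \right)} = h o o + h = h o^{2} + h = h + h o^{2}$)
$\left(77 + M{\left(-5,-4 \right)}\right) + 130 \left(-102\right) = \left(77 - 5 \left(1 + \left(-4\right)^{2}\right)\right) + 130 \left(-102\right) = \left(77 - 5 \left(1 + 16\right)\right) - 13260 = \left(77 - 85\right) - 13260 = -8 - 13260 = -13268$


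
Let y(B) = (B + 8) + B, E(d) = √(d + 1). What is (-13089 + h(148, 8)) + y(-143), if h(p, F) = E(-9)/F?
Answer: -13367 + I*√2/4 ≈ -13367.0 + 0.35355*I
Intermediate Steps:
E(d) = √(1 + d)
y(B) = 8 + 2*B (y(B) = (8 + B) + B = 8 + 2*B)
h(p, F) = 2*I*√2/F (h(p, F) = √(1 - 9)/F = √(-8)/F = (2*I*√2)/F = 2*I*√2/F)
(-13089 + h(148, 8)) + y(-143) = (-13089 + 2*I*√2/8) + (8 + 2*(-143)) = (-13089 + 2*I*√2*(⅛)) + (8 - 286) = (-13089 + I*√2/4) - 278 = -13367 + I*√2/4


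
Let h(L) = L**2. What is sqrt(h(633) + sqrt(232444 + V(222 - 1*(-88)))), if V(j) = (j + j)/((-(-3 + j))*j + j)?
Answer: sqrt(1042192089 + 51*sqrt(604586827))/51 ≈ 633.38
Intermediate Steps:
V(j) = 2*j/(j + j*(3 - j)) (V(j) = (2*j)/((3 - j)*j + j) = (2*j)/(j*(3 - j) + j) = (2*j)/(j + j*(3 - j)) = 2*j/(j + j*(3 - j)))
sqrt(h(633) + sqrt(232444 + V(222 - 1*(-88)))) = sqrt(633**2 + sqrt(232444 - 2/(-4 + (222 - 1*(-88))))) = sqrt(400689 + sqrt(232444 - 2/(-4 + (222 + 88)))) = sqrt(400689 + sqrt(232444 - 2/(-4 + 310))) = sqrt(400689 + sqrt(232444 - 2/306)) = sqrt(400689 + sqrt(232444 - 2*1/306)) = sqrt(400689 + sqrt(232444 - 1/153)) = sqrt(400689 + sqrt(35563931/153)) = sqrt(400689 + sqrt(604586827)/51)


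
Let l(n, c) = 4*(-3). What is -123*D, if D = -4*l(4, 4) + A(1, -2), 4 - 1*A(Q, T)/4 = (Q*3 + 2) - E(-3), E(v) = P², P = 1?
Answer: -5904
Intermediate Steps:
E(v) = 1 (E(v) = 1² = 1)
l(n, c) = -12
A(Q, T) = 12 - 12*Q (A(Q, T) = 16 - 4*((Q*3 + 2) - 1*1) = 16 - 4*((3*Q + 2) - 1) = 16 - 4*((2 + 3*Q) - 1) = 16 - 4*(1 + 3*Q) = 16 + (-4 - 12*Q) = 12 - 12*Q)
D = 48 (D = -4*(-12) + (12 - 12*1) = 48 + (12 - 12) = 48 + 0 = 48)
-123*D = -123*48 = -5904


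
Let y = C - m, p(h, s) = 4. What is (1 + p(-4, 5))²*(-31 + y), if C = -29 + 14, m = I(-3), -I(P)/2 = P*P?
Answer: -700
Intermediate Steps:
I(P) = -2*P² (I(P) = -2*P*P = -2*P²)
m = -18 (m = -2*(-3)² = -2*9 = -18)
C = -15
y = 3 (y = -15 - 1*(-18) = -15 + 18 = 3)
(1 + p(-4, 5))²*(-31 + y) = (1 + 4)²*(-31 + 3) = 5²*(-28) = 25*(-28) = -700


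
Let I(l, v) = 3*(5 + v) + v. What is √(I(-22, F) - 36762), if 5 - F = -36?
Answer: I*√36583 ≈ 191.27*I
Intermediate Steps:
F = 41 (F = 5 - 1*(-36) = 5 + 36 = 41)
I(l, v) = 15 + 4*v (I(l, v) = (15 + 3*v) + v = 15 + 4*v)
√(I(-22, F) - 36762) = √((15 + 4*41) - 36762) = √((15 + 164) - 36762) = √(179 - 36762) = √(-36583) = I*√36583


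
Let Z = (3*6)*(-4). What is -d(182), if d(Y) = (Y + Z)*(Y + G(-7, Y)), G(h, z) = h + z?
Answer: -39270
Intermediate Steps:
Z = -72 (Z = 18*(-4) = -72)
d(Y) = (-72 + Y)*(-7 + 2*Y) (d(Y) = (Y - 72)*(Y + (-7 + Y)) = (-72 + Y)*(-7 + 2*Y))
-d(182) = -(504 - 151*182 + 2*182**2) = -(504 - 27482 + 2*33124) = -(504 - 27482 + 66248) = -1*39270 = -39270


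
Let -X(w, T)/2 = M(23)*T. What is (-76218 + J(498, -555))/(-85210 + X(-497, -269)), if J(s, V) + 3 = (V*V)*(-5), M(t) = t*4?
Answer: 808173/17857 ≈ 45.258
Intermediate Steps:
M(t) = 4*t
J(s, V) = -3 - 5*V² (J(s, V) = -3 + (V*V)*(-5) = -3 + V²*(-5) = -3 - 5*V²)
X(w, T) = -184*T (X(w, T) = -2*4*23*T = -184*T)
(-76218 + J(498, -555))/(-85210 + X(-497, -269)) = (-76218 + (-3 - 5*(-555)²))/(-85210 - 184*(-269)) = (-76218 + (-3 - 5*308025))/(-85210 + 49496) = (-76218 + (-3 - 1540125))/(-35714) = (-76218 - 1540128)*(-1/35714) = -1616346*(-1/35714) = 808173/17857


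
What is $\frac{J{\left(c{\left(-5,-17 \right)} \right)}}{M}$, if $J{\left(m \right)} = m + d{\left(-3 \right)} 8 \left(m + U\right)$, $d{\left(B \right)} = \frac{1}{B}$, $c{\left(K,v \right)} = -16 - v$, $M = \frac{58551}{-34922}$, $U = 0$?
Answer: $\frac{174610}{175653} \approx 0.99406$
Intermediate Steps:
$M = - \frac{58551}{34922}$ ($M = 58551 \left(- \frac{1}{34922}\right) = - \frac{58551}{34922} \approx -1.6766$)
$J{\left(m \right)} = - \frac{5 m}{3}$ ($J{\left(m \right)} = m + \frac{8 \left(m + 0\right)}{-3} = m - \frac{8 m}{3} = - \frac{5 m}{3}$)
$\frac{J{\left(c{\left(-5,-17 \right)} \right)}}{M} = \frac{\left(- \frac{5}{3}\right) \left(-16 - -17\right)}{- \frac{58551}{34922}} = - \frac{5 \left(-16 + 17\right)}{3} \left(- \frac{34922}{58551}\right) = \left(- \frac{5}{3}\right) 1 \left(- \frac{34922}{58551}\right) = \left(- \frac{5}{3}\right) \left(- \frac{34922}{58551}\right) = \frac{174610}{175653}$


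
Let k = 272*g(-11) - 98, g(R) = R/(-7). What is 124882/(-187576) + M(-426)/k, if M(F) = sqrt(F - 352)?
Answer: -62441/93788 + 7*I*sqrt(778)/2306 ≈ -0.66577 + 0.08467*I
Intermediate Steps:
g(R) = -R/7 (g(R) = R*(-1/7) = -R/7)
M(F) = sqrt(-352 + F)
k = 2306/7 (k = 272*(-1/7*(-11)) - 98 = 272*(11/7) - 98 = 2992/7 - 98 = 2306/7 ≈ 329.43)
124882/(-187576) + M(-426)/k = 124882/(-187576) + sqrt(-352 - 426)/(2306/7) = 124882*(-1/187576) + sqrt(-778)*(7/2306) = -62441/93788 + (I*sqrt(778))*(7/2306) = -62441/93788 + 7*I*sqrt(778)/2306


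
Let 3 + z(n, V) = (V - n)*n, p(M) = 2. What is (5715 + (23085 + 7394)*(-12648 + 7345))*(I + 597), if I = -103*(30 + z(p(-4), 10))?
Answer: 619344785104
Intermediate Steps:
z(n, V) = -3 + n*(V - n) (z(n, V) = -3 + (V - n)*n = -3 + n*(V - n))
I = -4429 (I = -103*(30 + (-3 - 1*2² + 10*2)) = -103*(30 + (-3 - 1*4 + 20)) = -103*(30 + (-3 - 4 + 20)) = -103*(30 + 13) = -103*43 = -4429)
(5715 + (23085 + 7394)*(-12648 + 7345))*(I + 597) = (5715 + (23085 + 7394)*(-12648 + 7345))*(-4429 + 597) = (5715 + 30479*(-5303))*(-3832) = (5715 - 161630137)*(-3832) = -161624422*(-3832) = 619344785104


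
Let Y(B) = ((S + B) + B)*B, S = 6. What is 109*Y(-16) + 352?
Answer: 45696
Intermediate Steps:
Y(B) = B*(6 + 2*B) (Y(B) = ((6 + B) + B)*B = (6 + 2*B)*B = B*(6 + 2*B))
109*Y(-16) + 352 = 109*(2*(-16)*(3 - 16)) + 352 = 109*(2*(-16)*(-13)) + 352 = 109*416 + 352 = 45344 + 352 = 45696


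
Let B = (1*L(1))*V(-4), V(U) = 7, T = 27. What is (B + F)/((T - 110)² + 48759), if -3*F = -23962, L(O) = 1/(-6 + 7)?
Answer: 23983/166944 ≈ 0.14366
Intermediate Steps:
L(O) = 1 (L(O) = 1/1 = 1)
F = 23962/3 (F = -⅓*(-23962) = 23962/3 ≈ 7987.3)
B = 7 (B = (1*1)*7 = 1*7 = 7)
(B + F)/((T - 110)² + 48759) = (7 + 23962/3)/((27 - 110)² + 48759) = 23983/(3*((-83)² + 48759)) = 23983/(3*(6889 + 48759)) = (23983/3)/55648 = (23983/3)*(1/55648) = 23983/166944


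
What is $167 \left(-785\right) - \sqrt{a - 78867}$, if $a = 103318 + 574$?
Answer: $-131095 - 5 \sqrt{1001} \approx -1.3125 \cdot 10^{5}$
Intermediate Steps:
$a = 103892$
$167 \left(-785\right) - \sqrt{a - 78867} = 167 \left(-785\right) - \sqrt{103892 - 78867} = -131095 - \sqrt{25025} = -131095 - 5 \sqrt{1001}$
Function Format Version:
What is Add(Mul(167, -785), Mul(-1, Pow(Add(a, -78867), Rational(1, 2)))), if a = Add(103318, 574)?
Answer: Add(-131095, Mul(-5, Pow(1001, Rational(1, 2)))) ≈ -1.3125e+5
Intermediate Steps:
a = 103892
Add(Mul(167, -785), Mul(-1, Pow(Add(a, -78867), Rational(1, 2)))) = Add(Mul(167, -785), Mul(-1, Pow(Add(103892, -78867), Rational(1, 2)))) = Add(-131095, Mul(-1, Pow(25025, Rational(1, 2)))) = Add(-131095, Mul(-1, Mul(5, Pow(1001, Rational(1, 2))))) = Add(-131095, Mul(-5, Pow(1001, Rational(1, 2))))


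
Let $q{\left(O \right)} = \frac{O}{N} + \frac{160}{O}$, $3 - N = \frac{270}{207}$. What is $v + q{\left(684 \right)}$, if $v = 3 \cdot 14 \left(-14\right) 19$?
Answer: $- \frac{23938112}{2223} \approx -10768.0$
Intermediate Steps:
$N = \frac{39}{23}$ ($N = 3 - \frac{270}{207} = 3 - 270 \cdot \frac{1}{207} = 3 - \frac{30}{23} = \frac{39}{23} \approx 1.6957$)
$q{\left(O \right)} = \frac{160}{O} + \frac{23 O}{39}$ ($q{\left(O \right)} = \frac{O}{\frac{39}{23}} + \frac{160}{O} = O \frac{23}{39} + \frac{160}{O} = \frac{23 O}{39} + \frac{160}{O} = \frac{160}{O} + \frac{23 O}{39}$)
$v = -11172$ ($v = 3 \left(\left(-196\right) 19\right) = 3 \left(-3724\right) = -11172$)
$v + q{\left(684 \right)} = -11172 + \left(\frac{160}{684} + \frac{23}{39} \cdot 684\right) = -11172 + \left(160 \cdot \frac{1}{684} + \frac{5244}{13}\right) = -11172 + \left(\frac{40}{171} + \frac{5244}{13}\right) = -11172 + \frac{897244}{2223} = - \frac{23938112}{2223}$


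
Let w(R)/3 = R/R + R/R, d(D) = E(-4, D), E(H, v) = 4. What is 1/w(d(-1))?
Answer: ⅙ ≈ 0.16667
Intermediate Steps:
d(D) = 4
w(R) = 6 (w(R) = 3*(R/R + R/R) = 3*(1 + 1) = 3*2 = 6)
1/w(d(-1)) = 1/6 = ⅙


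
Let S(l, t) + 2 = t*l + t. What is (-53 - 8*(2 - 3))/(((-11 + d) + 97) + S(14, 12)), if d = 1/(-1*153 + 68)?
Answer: -3825/22439 ≈ -0.17046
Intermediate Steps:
d = -1/85 (d = 1/(-153 + 68) = 1/(-85) = -1/85 ≈ -0.011765)
S(l, t) = -2 + t + l*t (S(l, t) = -2 + (t*l + t) = -2 + (l*t + t) = -2 + (t + l*t) = -2 + t + l*t)
(-53 - 8*(2 - 3))/(((-11 + d) + 97) + S(14, 12)) = (-53 - 8*(2 - 3))/(((-11 - 1/85) + 97) + (-2 + 12 + 14*12)) = (-53 - 8*(-1))/((-936/85 + 97) + (-2 + 12 + 168)) = (-53 + 8)/(7309/85 + 178) = -45/22439/85 = -45*85/22439 = -3825/22439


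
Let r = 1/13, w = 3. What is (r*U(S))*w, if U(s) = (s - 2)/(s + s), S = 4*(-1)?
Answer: 9/52 ≈ 0.17308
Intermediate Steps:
S = -4
r = 1/13 ≈ 0.076923
U(s) = (-2 + s)/(2*s) (U(s) = (-2 + s)/((2*s)) = (-2 + s)*(1/(2*s)) = (-2 + s)/(2*s))
(r*U(S))*w = (((½)*(-2 - 4)/(-4))/13)*3 = (((½)*(-¼)*(-6))/13)*3 = ((1/13)*(¾))*3 = (3/52)*3 = 9/52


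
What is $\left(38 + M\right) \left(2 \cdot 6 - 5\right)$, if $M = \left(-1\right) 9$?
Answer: $203$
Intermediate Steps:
$M = -9$
$\left(38 + M\right) \left(2 \cdot 6 - 5\right) = \left(38 - 9\right) \left(2 \cdot 6 - 5\right) = 29 \left(12 - 5\right) = 29 \cdot 7 = 203$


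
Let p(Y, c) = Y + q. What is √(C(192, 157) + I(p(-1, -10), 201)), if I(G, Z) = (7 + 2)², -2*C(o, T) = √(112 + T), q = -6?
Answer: √(324 - 2*√269)/2 ≈ 8.5323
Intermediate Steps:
p(Y, c) = -6 + Y (p(Y, c) = Y - 6 = -6 + Y)
C(o, T) = -√(112 + T)/2
I(G, Z) = 81 (I(G, Z) = 9² = 81)
√(C(192, 157) + I(p(-1, -10), 201)) = √(-√(112 + 157)/2 + 81) = √(-√269/2 + 81) = √(81 - √269/2)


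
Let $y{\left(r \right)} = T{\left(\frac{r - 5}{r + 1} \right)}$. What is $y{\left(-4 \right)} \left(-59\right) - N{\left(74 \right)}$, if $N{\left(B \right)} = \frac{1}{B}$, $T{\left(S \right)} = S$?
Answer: $- \frac{13099}{74} \approx -177.01$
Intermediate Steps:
$y{\left(r \right)} = \frac{-5 + r}{1 + r}$ ($y{\left(r \right)} = \frac{r - 5}{r + 1} = \frac{-5 + r}{1 + r}$)
$y{\left(-4 \right)} \left(-59\right) - N{\left(74 \right)} = \frac{-5 - 4}{1 - 4} \left(-59\right) - \frac{1}{74} = \frac{1}{-3} \left(-9\right) \left(-59\right) - \frac{1}{74} = \left(- \frac{1}{3}\right) \left(-9\right) \left(-59\right) - \frac{1}{74} = 3 \left(-59\right) - \frac{1}{74} = -177 - \frac{1}{74} = - \frac{13099}{74}$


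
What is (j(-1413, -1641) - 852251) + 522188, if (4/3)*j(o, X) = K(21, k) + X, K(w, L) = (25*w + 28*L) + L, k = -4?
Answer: -330987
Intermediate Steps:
K(w, L) = 25*w + 29*L
j(o, X) = 1227/4 + 3*X/4 (j(o, X) = 3*((25*21 + 29*(-4)) + X)/4 = 3*((525 - 116) + X)/4 = 3*(409 + X)/4 = 1227/4 + 3*X/4)
(j(-1413, -1641) - 852251) + 522188 = ((1227/4 + (¾)*(-1641)) - 852251) + 522188 = ((1227/4 - 4923/4) - 852251) + 522188 = (-924 - 852251) + 522188 = -853175 + 522188 = -330987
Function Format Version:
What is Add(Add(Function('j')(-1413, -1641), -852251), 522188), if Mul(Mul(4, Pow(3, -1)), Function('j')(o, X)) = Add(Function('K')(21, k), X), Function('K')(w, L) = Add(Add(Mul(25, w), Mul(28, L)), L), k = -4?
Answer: -330987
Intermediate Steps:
Function('K')(w, L) = Add(Mul(25, w), Mul(29, L))
Function('j')(o, X) = Add(Rational(1227, 4), Mul(Rational(3, 4), X)) (Function('j')(o, X) = Mul(Rational(3, 4), Add(Add(Mul(25, 21), Mul(29, -4)), X)) = Mul(Rational(3, 4), Add(Add(525, -116), X)) = Mul(Rational(3, 4), Add(409, X)) = Add(Rational(1227, 4), Mul(Rational(3, 4), X)))
Add(Add(Function('j')(-1413, -1641), -852251), 522188) = Add(Add(Add(Rational(1227, 4), Mul(Rational(3, 4), -1641)), -852251), 522188) = Add(Add(Add(Rational(1227, 4), Rational(-4923, 4)), -852251), 522188) = Add(Add(-924, -852251), 522188) = Add(-853175, 522188) = -330987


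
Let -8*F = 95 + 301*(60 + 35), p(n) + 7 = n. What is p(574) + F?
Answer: -12077/4 ≈ -3019.3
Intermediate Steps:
p(n) = -7 + n
F = -14345/4 (F = -(95 + 301*(60 + 35))/8 = -(95 + 301*95)/8 = -(95 + 28595)/8 = -⅛*28690 = -14345/4 ≈ -3586.3)
p(574) + F = (-7 + 574) - 14345/4 = 567 - 14345/4 = -12077/4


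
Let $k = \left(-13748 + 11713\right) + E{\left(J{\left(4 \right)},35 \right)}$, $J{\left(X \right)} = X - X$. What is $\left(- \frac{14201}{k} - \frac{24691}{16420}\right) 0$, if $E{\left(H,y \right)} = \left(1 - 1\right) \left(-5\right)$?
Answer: $0$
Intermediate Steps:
$J{\left(X \right)} = 0$
$E{\left(H,y \right)} = 0$ ($E{\left(H,y \right)} = 0 \left(-5\right) = 0$)
$k = -2035$ ($k = \left(-13748 + 11713\right) + 0 = -2035 + 0 = -2035$)
$\left(- \frac{14201}{k} - \frac{24691}{16420}\right) 0 = \left(- \frac{14201}{-2035} - \frac{24691}{16420}\right) 0 = \left(\left(-14201\right) \left(- \frac{1}{2035}\right) - \frac{24691}{16420}\right) 0 = \left(\frac{1291}{185} - \frac{24691}{16420}\right) 0 = \frac{3326077}{607540} \cdot 0 = 0$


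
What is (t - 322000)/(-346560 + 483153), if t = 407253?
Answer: 85253/136593 ≈ 0.62414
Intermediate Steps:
(t - 322000)/(-346560 + 483153) = (407253 - 322000)/(-346560 + 483153) = 85253/136593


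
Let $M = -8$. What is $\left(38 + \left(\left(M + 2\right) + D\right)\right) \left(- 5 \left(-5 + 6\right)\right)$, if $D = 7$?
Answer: $-195$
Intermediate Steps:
$\left(38 + \left(\left(M + 2\right) + D\right)\right) \left(- 5 \left(-5 + 6\right)\right) = \left(38 + \left(\left(-8 + 2\right) + 7\right)\right) \left(- 5 \left(-5 + 6\right)\right) = \left(38 + \left(-6 + 7\right)\right) \left(\left(-5\right) 1\right) = \left(38 + 1\right) \left(-5\right) = 39 \left(-5\right) = -195$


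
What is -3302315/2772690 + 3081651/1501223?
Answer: 717390335989/832485199974 ≈ 0.86175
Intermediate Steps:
-3302315/2772690 + 3081651/1501223 = -3302315*1/2772690 + 3081651*(1/1501223) = -660463/554538 + 3081651/1501223 = 717390335989/832485199974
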